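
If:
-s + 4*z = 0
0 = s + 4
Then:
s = -4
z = -1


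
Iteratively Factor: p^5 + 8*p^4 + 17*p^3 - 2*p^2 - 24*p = (p + 3)*(p^4 + 5*p^3 + 2*p^2 - 8*p) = (p - 1)*(p + 3)*(p^3 + 6*p^2 + 8*p) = p*(p - 1)*(p + 3)*(p^2 + 6*p + 8) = p*(p - 1)*(p + 2)*(p + 3)*(p + 4)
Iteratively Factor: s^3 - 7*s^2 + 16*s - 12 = (s - 3)*(s^2 - 4*s + 4) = (s - 3)*(s - 2)*(s - 2)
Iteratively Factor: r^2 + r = (r + 1)*(r)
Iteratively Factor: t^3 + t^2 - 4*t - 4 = (t + 1)*(t^2 - 4) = (t - 2)*(t + 1)*(t + 2)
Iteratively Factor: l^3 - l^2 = (l - 1)*(l^2) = l*(l - 1)*(l)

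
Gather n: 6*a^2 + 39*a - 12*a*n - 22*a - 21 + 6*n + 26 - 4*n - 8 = 6*a^2 + 17*a + n*(2 - 12*a) - 3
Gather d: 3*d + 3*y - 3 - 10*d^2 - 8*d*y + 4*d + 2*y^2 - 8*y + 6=-10*d^2 + d*(7 - 8*y) + 2*y^2 - 5*y + 3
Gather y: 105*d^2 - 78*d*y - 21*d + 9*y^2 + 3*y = 105*d^2 - 21*d + 9*y^2 + y*(3 - 78*d)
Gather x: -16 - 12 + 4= -24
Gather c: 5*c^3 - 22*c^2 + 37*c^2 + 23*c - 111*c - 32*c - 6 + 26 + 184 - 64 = 5*c^3 + 15*c^2 - 120*c + 140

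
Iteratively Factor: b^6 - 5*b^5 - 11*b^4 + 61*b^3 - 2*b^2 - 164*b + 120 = (b - 5)*(b^5 - 11*b^3 + 6*b^2 + 28*b - 24) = (b - 5)*(b - 2)*(b^4 + 2*b^3 - 7*b^2 - 8*b + 12) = (b - 5)*(b - 2)*(b + 3)*(b^3 - b^2 - 4*b + 4) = (b - 5)*(b - 2)*(b - 1)*(b + 3)*(b^2 - 4) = (b - 5)*(b - 2)^2*(b - 1)*(b + 3)*(b + 2)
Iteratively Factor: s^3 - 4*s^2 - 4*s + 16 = (s + 2)*(s^2 - 6*s + 8) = (s - 4)*(s + 2)*(s - 2)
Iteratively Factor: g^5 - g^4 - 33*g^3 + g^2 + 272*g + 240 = (g + 1)*(g^4 - 2*g^3 - 31*g^2 + 32*g + 240) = (g - 5)*(g + 1)*(g^3 + 3*g^2 - 16*g - 48) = (g - 5)*(g + 1)*(g + 3)*(g^2 - 16) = (g - 5)*(g - 4)*(g + 1)*(g + 3)*(g + 4)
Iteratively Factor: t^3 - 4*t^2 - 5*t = (t - 5)*(t^2 + t) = t*(t - 5)*(t + 1)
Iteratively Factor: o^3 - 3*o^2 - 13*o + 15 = (o + 3)*(o^2 - 6*o + 5) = (o - 5)*(o + 3)*(o - 1)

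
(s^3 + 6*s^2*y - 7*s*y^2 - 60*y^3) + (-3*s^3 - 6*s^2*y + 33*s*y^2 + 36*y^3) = -2*s^3 + 26*s*y^2 - 24*y^3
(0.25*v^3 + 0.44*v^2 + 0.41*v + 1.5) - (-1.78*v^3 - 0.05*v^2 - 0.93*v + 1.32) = 2.03*v^3 + 0.49*v^2 + 1.34*v + 0.18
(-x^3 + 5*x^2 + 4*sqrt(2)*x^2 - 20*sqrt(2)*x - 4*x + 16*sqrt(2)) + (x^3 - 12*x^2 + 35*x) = -7*x^2 + 4*sqrt(2)*x^2 - 20*sqrt(2)*x + 31*x + 16*sqrt(2)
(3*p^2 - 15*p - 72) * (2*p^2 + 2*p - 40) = 6*p^4 - 24*p^3 - 294*p^2 + 456*p + 2880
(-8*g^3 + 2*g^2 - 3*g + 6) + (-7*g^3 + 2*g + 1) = -15*g^3 + 2*g^2 - g + 7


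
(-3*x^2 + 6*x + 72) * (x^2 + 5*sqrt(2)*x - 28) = -3*x^4 - 15*sqrt(2)*x^3 + 6*x^3 + 30*sqrt(2)*x^2 + 156*x^2 - 168*x + 360*sqrt(2)*x - 2016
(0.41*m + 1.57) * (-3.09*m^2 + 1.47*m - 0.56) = -1.2669*m^3 - 4.2486*m^2 + 2.0783*m - 0.8792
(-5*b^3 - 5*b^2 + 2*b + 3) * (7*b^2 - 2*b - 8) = -35*b^5 - 25*b^4 + 64*b^3 + 57*b^2 - 22*b - 24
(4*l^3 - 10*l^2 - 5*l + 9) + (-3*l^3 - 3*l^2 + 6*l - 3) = l^3 - 13*l^2 + l + 6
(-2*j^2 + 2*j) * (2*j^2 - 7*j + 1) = -4*j^4 + 18*j^3 - 16*j^2 + 2*j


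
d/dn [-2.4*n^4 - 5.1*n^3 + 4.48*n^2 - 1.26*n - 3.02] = -9.6*n^3 - 15.3*n^2 + 8.96*n - 1.26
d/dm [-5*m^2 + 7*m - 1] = 7 - 10*m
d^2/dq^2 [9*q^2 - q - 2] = 18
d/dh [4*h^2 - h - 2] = 8*h - 1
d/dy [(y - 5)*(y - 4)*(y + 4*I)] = 3*y^2 + y*(-18 + 8*I) + 20 - 36*I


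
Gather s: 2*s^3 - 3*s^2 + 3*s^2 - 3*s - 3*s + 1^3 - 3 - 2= 2*s^3 - 6*s - 4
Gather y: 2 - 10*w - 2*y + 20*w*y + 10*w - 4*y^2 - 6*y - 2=-4*y^2 + y*(20*w - 8)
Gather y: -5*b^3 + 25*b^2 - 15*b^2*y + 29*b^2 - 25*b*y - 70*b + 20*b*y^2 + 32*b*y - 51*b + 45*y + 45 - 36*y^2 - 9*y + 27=-5*b^3 + 54*b^2 - 121*b + y^2*(20*b - 36) + y*(-15*b^2 + 7*b + 36) + 72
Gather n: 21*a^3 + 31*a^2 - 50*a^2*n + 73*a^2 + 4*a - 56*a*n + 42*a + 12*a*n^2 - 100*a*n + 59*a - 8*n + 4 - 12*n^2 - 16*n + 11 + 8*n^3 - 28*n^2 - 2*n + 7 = 21*a^3 + 104*a^2 + 105*a + 8*n^3 + n^2*(12*a - 40) + n*(-50*a^2 - 156*a - 26) + 22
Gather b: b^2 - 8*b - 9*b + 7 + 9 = b^2 - 17*b + 16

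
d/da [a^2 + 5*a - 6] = 2*a + 5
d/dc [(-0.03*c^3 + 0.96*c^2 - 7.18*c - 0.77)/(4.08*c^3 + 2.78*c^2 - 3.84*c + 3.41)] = (-4.0002*c^4 + 58.8192*c^3 + 25.3919*c^2 + 10.8284*c - 27.4406)/(16.6464*c^6 + 22.6848*c^5 - 23.606*c^4 + 6.4752*c^3 + 33.7052*c^2 - 26.1888*c + 11.6281)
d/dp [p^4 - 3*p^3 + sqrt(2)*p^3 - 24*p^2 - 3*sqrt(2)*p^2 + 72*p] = 4*p^3 - 9*p^2 + 3*sqrt(2)*p^2 - 48*p - 6*sqrt(2)*p + 72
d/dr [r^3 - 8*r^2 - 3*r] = 3*r^2 - 16*r - 3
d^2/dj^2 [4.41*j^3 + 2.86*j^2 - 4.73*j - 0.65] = 26.46*j + 5.72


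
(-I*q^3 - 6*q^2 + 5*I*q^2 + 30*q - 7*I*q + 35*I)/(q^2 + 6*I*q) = (-I*q^3 + q^2*(-6 + 5*I) + q*(30 - 7*I) + 35*I)/(q*(q + 6*I))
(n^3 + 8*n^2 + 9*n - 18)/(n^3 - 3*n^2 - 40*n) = (-n^3 - 8*n^2 - 9*n + 18)/(n*(-n^2 + 3*n + 40))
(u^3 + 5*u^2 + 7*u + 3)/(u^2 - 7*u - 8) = (u^2 + 4*u + 3)/(u - 8)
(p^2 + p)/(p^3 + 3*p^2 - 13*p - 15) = p/(p^2 + 2*p - 15)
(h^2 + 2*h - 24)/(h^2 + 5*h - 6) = (h - 4)/(h - 1)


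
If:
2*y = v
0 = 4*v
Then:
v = 0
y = 0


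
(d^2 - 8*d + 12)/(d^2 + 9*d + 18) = (d^2 - 8*d + 12)/(d^2 + 9*d + 18)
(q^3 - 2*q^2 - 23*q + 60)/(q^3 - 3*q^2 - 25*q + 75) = (q - 4)/(q - 5)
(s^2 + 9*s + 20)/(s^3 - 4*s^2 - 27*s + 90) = (s + 4)/(s^2 - 9*s + 18)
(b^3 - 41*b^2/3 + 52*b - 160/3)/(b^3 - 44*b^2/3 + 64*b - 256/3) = (3*b - 5)/(3*b - 8)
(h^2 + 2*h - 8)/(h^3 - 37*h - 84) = (h - 2)/(h^2 - 4*h - 21)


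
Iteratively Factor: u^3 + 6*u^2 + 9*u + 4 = (u + 1)*(u^2 + 5*u + 4) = (u + 1)^2*(u + 4)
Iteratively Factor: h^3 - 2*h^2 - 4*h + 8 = (h - 2)*(h^2 - 4) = (h - 2)^2*(h + 2)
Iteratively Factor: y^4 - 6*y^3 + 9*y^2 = (y)*(y^3 - 6*y^2 + 9*y) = y^2*(y^2 - 6*y + 9) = y^2*(y - 3)*(y - 3)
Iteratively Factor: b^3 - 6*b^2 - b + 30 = (b + 2)*(b^2 - 8*b + 15) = (b - 5)*(b + 2)*(b - 3)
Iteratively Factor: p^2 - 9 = (p + 3)*(p - 3)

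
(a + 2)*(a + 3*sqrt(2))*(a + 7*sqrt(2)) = a^3 + 2*a^2 + 10*sqrt(2)*a^2 + 20*sqrt(2)*a + 42*a + 84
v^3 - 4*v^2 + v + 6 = (v - 3)*(v - 2)*(v + 1)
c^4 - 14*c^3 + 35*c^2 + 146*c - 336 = (c - 8)*(c - 7)*(c - 2)*(c + 3)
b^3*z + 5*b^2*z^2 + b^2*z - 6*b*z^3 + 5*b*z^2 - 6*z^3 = (b - z)*(b + 6*z)*(b*z + z)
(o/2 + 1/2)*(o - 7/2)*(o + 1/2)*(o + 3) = o^4/2 + o^3/2 - 43*o^2/8 - 8*o - 21/8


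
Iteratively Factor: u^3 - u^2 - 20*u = (u - 5)*(u^2 + 4*u) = u*(u - 5)*(u + 4)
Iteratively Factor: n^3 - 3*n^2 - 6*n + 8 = (n - 1)*(n^2 - 2*n - 8) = (n - 4)*(n - 1)*(n + 2)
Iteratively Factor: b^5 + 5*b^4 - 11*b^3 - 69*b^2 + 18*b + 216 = (b - 2)*(b^4 + 7*b^3 + 3*b^2 - 63*b - 108) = (b - 3)*(b - 2)*(b^3 + 10*b^2 + 33*b + 36) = (b - 3)*(b - 2)*(b + 3)*(b^2 + 7*b + 12) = (b - 3)*(b - 2)*(b + 3)*(b + 4)*(b + 3)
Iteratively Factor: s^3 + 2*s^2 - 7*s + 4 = (s - 1)*(s^2 + 3*s - 4) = (s - 1)*(s + 4)*(s - 1)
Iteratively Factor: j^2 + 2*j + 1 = (j + 1)*(j + 1)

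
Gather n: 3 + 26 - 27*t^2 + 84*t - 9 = -27*t^2 + 84*t + 20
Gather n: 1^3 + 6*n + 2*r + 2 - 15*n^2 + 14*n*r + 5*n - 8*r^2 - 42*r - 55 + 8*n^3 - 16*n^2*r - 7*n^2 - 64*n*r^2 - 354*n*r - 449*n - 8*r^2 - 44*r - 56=8*n^3 + n^2*(-16*r - 22) + n*(-64*r^2 - 340*r - 438) - 16*r^2 - 84*r - 108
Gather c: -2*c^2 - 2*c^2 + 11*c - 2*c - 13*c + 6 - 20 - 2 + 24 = -4*c^2 - 4*c + 8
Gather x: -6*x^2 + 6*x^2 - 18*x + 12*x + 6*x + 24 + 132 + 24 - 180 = 0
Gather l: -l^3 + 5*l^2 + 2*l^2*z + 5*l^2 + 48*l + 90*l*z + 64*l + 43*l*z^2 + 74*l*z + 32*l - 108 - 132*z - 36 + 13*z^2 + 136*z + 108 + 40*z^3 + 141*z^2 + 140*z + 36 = -l^3 + l^2*(2*z + 10) + l*(43*z^2 + 164*z + 144) + 40*z^3 + 154*z^2 + 144*z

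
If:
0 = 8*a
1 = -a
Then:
No Solution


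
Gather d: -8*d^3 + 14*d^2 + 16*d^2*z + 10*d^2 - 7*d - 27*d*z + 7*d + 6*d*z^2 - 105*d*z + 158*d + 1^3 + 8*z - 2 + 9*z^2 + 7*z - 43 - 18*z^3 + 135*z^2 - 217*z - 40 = -8*d^3 + d^2*(16*z + 24) + d*(6*z^2 - 132*z + 158) - 18*z^3 + 144*z^2 - 202*z - 84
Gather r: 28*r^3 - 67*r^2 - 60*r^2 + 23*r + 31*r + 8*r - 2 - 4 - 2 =28*r^3 - 127*r^2 + 62*r - 8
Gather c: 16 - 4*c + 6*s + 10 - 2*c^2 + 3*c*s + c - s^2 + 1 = -2*c^2 + c*(3*s - 3) - s^2 + 6*s + 27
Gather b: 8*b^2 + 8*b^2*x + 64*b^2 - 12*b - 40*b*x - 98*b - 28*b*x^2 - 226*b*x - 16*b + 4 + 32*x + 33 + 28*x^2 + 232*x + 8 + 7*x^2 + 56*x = b^2*(8*x + 72) + b*(-28*x^2 - 266*x - 126) + 35*x^2 + 320*x + 45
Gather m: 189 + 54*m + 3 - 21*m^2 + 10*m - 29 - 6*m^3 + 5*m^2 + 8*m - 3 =-6*m^3 - 16*m^2 + 72*m + 160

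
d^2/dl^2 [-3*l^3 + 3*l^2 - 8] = 6 - 18*l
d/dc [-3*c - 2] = -3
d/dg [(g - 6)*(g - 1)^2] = (g - 1)*(3*g - 13)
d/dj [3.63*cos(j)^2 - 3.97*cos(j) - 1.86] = (3.97 - 7.26*cos(j))*sin(j)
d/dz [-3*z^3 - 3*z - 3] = -9*z^2 - 3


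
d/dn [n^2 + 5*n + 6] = 2*n + 5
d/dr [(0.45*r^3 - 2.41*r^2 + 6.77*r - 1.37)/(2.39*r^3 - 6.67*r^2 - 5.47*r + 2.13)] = (4.44089209850063e-16*r^5 + 2.7584*r^4 - 37.2836*r^3 + 71.037*r^2 - 28.5424*r + 6.9262)/(5.7121*r^6 - 31.8826*r^5 + 18.3423*r^4 + 83.1512*r^3 + 1.5067*r^2 - 23.3022*r + 4.5369)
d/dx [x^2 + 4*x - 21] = 2*x + 4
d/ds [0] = 0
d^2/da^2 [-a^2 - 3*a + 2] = -2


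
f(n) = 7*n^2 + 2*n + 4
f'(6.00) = 86.00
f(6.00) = 268.00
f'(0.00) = 2.00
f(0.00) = 4.00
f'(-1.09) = -13.26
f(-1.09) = 10.14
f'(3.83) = 55.62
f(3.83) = 114.34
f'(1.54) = 23.56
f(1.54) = 23.68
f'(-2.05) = -26.70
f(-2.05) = 29.32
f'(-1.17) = -14.38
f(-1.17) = 11.24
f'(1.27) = 19.78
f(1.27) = 17.83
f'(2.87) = 42.18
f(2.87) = 67.40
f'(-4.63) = -62.82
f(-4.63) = 144.80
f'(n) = 14*n + 2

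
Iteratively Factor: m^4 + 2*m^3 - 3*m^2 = (m)*(m^3 + 2*m^2 - 3*m) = m*(m - 1)*(m^2 + 3*m) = m^2*(m - 1)*(m + 3)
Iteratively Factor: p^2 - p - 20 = (p - 5)*(p + 4)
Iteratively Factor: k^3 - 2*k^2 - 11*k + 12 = (k - 4)*(k^2 + 2*k - 3) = (k - 4)*(k - 1)*(k + 3)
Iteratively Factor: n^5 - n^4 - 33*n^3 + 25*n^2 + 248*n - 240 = (n + 4)*(n^4 - 5*n^3 - 13*n^2 + 77*n - 60) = (n - 3)*(n + 4)*(n^3 - 2*n^2 - 19*n + 20) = (n - 5)*(n - 3)*(n + 4)*(n^2 + 3*n - 4) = (n - 5)*(n - 3)*(n + 4)^2*(n - 1)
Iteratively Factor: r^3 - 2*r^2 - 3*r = (r + 1)*(r^2 - 3*r) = (r - 3)*(r + 1)*(r)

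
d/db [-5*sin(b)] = -5*cos(b)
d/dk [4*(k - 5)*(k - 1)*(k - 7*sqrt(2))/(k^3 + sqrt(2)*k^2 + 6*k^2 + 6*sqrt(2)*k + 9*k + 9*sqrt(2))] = 16*(2*sqrt(2)*k^3 + 3*k^3 - 24*sqrt(2)*k^2 - 7*k^2 - 42*k + 16*sqrt(2)*k + 30*sqrt(2) + 98)/(k^5 + 2*sqrt(2)*k^4 + 9*k^4 + 18*sqrt(2)*k^3 + 29*k^3 + 45*k^2 + 54*sqrt(2)*k^2 + 54*k + 54*sqrt(2)*k + 54)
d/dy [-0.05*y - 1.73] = -0.0500000000000000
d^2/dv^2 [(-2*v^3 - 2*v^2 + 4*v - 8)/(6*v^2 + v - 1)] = 4*(71*v^3 - 447*v^2 - 39*v - 27)/(216*v^6 + 108*v^5 - 90*v^4 - 35*v^3 + 15*v^2 + 3*v - 1)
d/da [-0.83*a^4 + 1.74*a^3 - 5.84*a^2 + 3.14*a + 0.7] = -3.32*a^3 + 5.22*a^2 - 11.68*a + 3.14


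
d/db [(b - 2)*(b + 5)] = 2*b + 3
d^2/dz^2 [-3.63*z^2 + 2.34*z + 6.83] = -7.26000000000000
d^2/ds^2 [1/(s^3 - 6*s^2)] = 6*((2 - s)*(s - 6) + 3*(s - 4)^2)/(s^4*(s - 6)^3)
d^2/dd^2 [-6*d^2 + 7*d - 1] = -12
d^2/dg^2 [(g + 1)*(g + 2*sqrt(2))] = 2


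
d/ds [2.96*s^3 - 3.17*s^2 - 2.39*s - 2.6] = 8.88*s^2 - 6.34*s - 2.39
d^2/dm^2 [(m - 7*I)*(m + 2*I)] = 2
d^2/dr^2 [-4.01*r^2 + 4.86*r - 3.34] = -8.02000000000000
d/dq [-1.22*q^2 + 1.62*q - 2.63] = 1.62 - 2.44*q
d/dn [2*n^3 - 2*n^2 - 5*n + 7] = 6*n^2 - 4*n - 5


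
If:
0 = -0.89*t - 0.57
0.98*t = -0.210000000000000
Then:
No Solution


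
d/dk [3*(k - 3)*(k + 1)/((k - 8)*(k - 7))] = 3*(-13*k^2 + 118*k - 157)/(k^4 - 30*k^3 + 337*k^2 - 1680*k + 3136)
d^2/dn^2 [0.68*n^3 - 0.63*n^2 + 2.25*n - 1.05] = 4.08*n - 1.26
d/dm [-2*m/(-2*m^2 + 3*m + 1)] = 2*(-2*m^2 - 1)/(4*m^4 - 12*m^3 + 5*m^2 + 6*m + 1)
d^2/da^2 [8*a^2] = 16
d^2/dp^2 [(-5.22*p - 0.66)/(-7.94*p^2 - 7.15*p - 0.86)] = ((5.22*p + 0.66)*(15.88*p + 7.15)*(31.76*p + 14.3) - (248.6808*p + 85.1268)*(7.94*p^2 + 7.15*p + 0.86))/(7.94*p^2 + 7.15*p + 0.86)^3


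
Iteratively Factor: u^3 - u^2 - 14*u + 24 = (u - 3)*(u^2 + 2*u - 8) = (u - 3)*(u - 2)*(u + 4)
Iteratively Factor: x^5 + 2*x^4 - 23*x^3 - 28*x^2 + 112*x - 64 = (x - 4)*(x^4 + 6*x^3 + x^2 - 24*x + 16) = (x - 4)*(x - 1)*(x^3 + 7*x^2 + 8*x - 16) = (x - 4)*(x - 1)^2*(x^2 + 8*x + 16) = (x - 4)*(x - 1)^2*(x + 4)*(x + 4)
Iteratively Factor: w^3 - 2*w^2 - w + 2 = (w - 1)*(w^2 - w - 2) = (w - 1)*(w + 1)*(w - 2)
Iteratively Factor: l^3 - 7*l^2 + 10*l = (l)*(l^2 - 7*l + 10) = l*(l - 5)*(l - 2)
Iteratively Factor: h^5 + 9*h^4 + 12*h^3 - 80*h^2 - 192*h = (h + 4)*(h^4 + 5*h^3 - 8*h^2 - 48*h) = (h + 4)^2*(h^3 + h^2 - 12*h) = (h - 3)*(h + 4)^2*(h^2 + 4*h) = (h - 3)*(h + 4)^3*(h)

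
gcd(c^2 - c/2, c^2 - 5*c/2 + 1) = c - 1/2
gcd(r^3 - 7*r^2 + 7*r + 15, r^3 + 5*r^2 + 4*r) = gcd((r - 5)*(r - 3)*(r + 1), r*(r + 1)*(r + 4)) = r + 1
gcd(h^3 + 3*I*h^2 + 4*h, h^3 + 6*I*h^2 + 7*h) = h^2 - I*h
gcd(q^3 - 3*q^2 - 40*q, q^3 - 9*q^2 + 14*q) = q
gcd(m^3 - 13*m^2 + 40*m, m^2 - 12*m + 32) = m - 8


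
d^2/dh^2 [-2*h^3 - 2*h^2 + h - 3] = -12*h - 4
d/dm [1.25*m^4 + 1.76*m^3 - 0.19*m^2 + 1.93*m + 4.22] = 5.0*m^3 + 5.28*m^2 - 0.38*m + 1.93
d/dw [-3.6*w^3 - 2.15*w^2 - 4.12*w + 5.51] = -10.8*w^2 - 4.3*w - 4.12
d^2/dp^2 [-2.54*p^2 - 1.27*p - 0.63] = -5.08000000000000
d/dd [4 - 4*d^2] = -8*d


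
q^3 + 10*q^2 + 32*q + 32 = (q + 2)*(q + 4)^2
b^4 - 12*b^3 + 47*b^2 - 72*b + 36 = (b - 6)*(b - 3)*(b - 2)*(b - 1)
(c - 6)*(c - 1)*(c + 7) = c^3 - 43*c + 42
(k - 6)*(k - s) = k^2 - k*s - 6*k + 6*s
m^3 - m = m*(m - 1)*(m + 1)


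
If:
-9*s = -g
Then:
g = 9*s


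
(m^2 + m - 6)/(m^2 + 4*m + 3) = (m - 2)/(m + 1)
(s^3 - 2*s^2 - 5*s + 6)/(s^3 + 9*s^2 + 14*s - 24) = (s^2 - s - 6)/(s^2 + 10*s + 24)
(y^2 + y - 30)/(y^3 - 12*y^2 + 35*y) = (y + 6)/(y*(y - 7))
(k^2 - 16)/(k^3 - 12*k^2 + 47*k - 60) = (k + 4)/(k^2 - 8*k + 15)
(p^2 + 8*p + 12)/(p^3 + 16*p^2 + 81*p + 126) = (p + 2)/(p^2 + 10*p + 21)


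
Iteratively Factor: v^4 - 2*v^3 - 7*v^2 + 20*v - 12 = (v - 2)*(v^3 - 7*v + 6) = (v - 2)*(v - 1)*(v^2 + v - 6) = (v - 2)*(v - 1)*(v + 3)*(v - 2)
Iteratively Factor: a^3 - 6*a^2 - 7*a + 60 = (a - 5)*(a^2 - a - 12) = (a - 5)*(a + 3)*(a - 4)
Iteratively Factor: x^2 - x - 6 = (x - 3)*(x + 2)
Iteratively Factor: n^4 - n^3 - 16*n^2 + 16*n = (n)*(n^3 - n^2 - 16*n + 16) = n*(n - 1)*(n^2 - 16) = n*(n - 1)*(n + 4)*(n - 4)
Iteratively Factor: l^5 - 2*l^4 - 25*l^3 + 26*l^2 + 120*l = (l - 5)*(l^4 + 3*l^3 - 10*l^2 - 24*l) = (l - 5)*(l + 4)*(l^3 - l^2 - 6*l) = (l - 5)*(l - 3)*(l + 4)*(l^2 + 2*l) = (l - 5)*(l - 3)*(l + 2)*(l + 4)*(l)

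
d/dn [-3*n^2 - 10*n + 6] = -6*n - 10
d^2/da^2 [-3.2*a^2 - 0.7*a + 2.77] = -6.40000000000000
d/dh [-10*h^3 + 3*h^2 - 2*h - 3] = -30*h^2 + 6*h - 2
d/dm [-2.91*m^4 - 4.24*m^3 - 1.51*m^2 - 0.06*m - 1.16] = -11.64*m^3 - 12.72*m^2 - 3.02*m - 0.06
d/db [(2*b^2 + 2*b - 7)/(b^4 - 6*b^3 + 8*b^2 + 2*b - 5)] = 2*(-2*b^5 + 3*b^4 + 26*b^3 - 69*b^2 + 46*b + 2)/(b^8 - 12*b^7 + 52*b^6 - 92*b^5 + 30*b^4 + 92*b^3 - 76*b^2 - 20*b + 25)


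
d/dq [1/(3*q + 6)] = -1/(3*(q + 2)^2)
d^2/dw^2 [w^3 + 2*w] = 6*w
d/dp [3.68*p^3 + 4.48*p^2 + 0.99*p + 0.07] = 11.04*p^2 + 8.96*p + 0.99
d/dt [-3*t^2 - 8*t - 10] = -6*t - 8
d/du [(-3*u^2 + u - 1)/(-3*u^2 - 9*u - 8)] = (30*u^2 + 42*u - 17)/(9*u^4 + 54*u^3 + 129*u^2 + 144*u + 64)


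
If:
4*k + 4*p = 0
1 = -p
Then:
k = 1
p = -1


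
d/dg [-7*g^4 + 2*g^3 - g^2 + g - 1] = -28*g^3 + 6*g^2 - 2*g + 1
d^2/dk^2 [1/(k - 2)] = 2/(k - 2)^3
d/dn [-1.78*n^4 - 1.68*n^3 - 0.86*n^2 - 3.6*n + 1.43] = -7.12*n^3 - 5.04*n^2 - 1.72*n - 3.6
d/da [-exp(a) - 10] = -exp(a)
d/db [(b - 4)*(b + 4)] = 2*b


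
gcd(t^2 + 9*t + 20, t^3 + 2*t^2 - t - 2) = 1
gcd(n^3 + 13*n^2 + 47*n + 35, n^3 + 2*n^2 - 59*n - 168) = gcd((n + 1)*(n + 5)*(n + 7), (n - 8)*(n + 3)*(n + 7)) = n + 7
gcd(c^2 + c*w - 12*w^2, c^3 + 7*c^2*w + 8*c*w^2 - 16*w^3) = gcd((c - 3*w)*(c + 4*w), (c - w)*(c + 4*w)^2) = c + 4*w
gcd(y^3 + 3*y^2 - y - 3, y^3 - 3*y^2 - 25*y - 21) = y^2 + 4*y + 3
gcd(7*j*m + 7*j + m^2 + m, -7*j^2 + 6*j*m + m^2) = 7*j + m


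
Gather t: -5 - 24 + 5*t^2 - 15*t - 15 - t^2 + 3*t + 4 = 4*t^2 - 12*t - 40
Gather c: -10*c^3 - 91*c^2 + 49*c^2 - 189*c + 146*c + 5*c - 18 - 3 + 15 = -10*c^3 - 42*c^2 - 38*c - 6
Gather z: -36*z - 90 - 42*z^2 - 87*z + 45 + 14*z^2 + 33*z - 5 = -28*z^2 - 90*z - 50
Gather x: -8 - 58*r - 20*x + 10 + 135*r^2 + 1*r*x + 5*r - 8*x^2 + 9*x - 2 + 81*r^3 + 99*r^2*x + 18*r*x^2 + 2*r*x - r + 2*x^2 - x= 81*r^3 + 135*r^2 - 54*r + x^2*(18*r - 6) + x*(99*r^2 + 3*r - 12)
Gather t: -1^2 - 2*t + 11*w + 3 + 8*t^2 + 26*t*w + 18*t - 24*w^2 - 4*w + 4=8*t^2 + t*(26*w + 16) - 24*w^2 + 7*w + 6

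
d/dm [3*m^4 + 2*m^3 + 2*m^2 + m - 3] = 12*m^3 + 6*m^2 + 4*m + 1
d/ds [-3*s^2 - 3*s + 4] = -6*s - 3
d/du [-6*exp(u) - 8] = -6*exp(u)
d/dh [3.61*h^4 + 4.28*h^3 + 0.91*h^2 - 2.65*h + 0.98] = 14.44*h^3 + 12.84*h^2 + 1.82*h - 2.65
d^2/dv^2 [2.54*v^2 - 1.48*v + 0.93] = 5.08000000000000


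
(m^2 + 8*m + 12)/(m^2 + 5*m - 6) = (m + 2)/(m - 1)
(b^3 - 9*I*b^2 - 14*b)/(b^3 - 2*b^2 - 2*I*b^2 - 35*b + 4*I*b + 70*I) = b*(b - 7*I)/(b^2 - 2*b - 35)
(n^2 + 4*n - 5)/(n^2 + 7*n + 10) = (n - 1)/(n + 2)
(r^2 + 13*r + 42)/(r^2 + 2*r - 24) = (r + 7)/(r - 4)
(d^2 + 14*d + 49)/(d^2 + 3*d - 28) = (d + 7)/(d - 4)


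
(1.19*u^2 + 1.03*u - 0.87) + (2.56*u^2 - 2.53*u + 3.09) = 3.75*u^2 - 1.5*u + 2.22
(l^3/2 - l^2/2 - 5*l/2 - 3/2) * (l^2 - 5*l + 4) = l^5/2 - 3*l^4 + 2*l^3 + 9*l^2 - 5*l/2 - 6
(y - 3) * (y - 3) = y^2 - 6*y + 9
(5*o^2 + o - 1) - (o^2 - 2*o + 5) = 4*o^2 + 3*o - 6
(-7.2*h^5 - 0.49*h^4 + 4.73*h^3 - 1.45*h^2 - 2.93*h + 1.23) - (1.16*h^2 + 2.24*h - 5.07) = -7.2*h^5 - 0.49*h^4 + 4.73*h^3 - 2.61*h^2 - 5.17*h + 6.3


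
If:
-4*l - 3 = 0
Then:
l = -3/4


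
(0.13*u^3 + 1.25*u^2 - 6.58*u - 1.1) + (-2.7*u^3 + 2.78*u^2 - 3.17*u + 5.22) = -2.57*u^3 + 4.03*u^2 - 9.75*u + 4.12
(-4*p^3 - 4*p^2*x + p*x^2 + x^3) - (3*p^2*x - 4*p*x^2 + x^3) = -4*p^3 - 7*p^2*x + 5*p*x^2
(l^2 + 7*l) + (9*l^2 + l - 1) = 10*l^2 + 8*l - 1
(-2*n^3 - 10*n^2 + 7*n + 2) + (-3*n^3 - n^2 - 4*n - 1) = -5*n^3 - 11*n^2 + 3*n + 1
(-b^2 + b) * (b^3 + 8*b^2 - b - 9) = -b^5 - 7*b^4 + 9*b^3 + 8*b^2 - 9*b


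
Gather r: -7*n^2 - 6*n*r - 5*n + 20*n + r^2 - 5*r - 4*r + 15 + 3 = -7*n^2 + 15*n + r^2 + r*(-6*n - 9) + 18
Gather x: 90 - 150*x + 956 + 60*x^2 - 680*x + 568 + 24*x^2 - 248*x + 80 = 84*x^2 - 1078*x + 1694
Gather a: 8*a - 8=8*a - 8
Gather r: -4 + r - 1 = r - 5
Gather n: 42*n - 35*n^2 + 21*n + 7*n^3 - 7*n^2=7*n^3 - 42*n^2 + 63*n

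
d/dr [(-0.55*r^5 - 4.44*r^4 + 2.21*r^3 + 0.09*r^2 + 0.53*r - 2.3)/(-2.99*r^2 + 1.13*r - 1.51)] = (4.9335*r^6 + 24.0652*r^5 - 17.507*r^4 + 31.8122*r^3 - 8.3249*r^2 - 14.0258*r + 1.7987)/(8.9401*r^4 - 6.7574*r^3 + 10.3067*r^2 - 3.4126*r + 2.2801)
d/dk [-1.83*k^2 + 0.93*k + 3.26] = 0.93 - 3.66*k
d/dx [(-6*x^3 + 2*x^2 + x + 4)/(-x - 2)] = 2*(6*x^3 + 17*x^2 - 4*x + 1)/(x^2 + 4*x + 4)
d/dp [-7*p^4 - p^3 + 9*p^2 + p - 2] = -28*p^3 - 3*p^2 + 18*p + 1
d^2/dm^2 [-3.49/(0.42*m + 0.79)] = -1.231272/(0.42*m + 0.79)^3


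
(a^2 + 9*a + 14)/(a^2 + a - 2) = (a + 7)/(a - 1)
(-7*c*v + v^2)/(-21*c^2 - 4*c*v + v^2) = v/(3*c + v)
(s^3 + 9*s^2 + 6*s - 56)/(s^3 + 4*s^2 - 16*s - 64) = (s^2 + 5*s - 14)/(s^2 - 16)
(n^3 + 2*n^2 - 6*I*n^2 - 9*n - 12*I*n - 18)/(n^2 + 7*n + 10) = (n^2 - 6*I*n - 9)/(n + 5)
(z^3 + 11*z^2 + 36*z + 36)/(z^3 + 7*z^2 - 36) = (z + 2)/(z - 2)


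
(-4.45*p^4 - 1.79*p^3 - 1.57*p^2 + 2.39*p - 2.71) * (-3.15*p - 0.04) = 14.0175*p^5 + 5.8165*p^4 + 5.0171*p^3 - 7.4657*p^2 + 8.4409*p + 0.1084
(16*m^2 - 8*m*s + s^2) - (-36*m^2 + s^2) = 52*m^2 - 8*m*s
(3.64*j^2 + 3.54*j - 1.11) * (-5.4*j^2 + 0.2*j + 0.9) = -19.656*j^4 - 18.388*j^3 + 9.978*j^2 + 2.964*j - 0.999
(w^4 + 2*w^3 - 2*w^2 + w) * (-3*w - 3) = -3*w^5 - 9*w^4 + 3*w^2 - 3*w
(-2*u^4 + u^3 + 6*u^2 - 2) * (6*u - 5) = -12*u^5 + 16*u^4 + 31*u^3 - 30*u^2 - 12*u + 10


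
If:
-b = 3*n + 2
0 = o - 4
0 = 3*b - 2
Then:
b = 2/3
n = -8/9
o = 4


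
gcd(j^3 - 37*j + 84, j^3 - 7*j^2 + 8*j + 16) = j - 4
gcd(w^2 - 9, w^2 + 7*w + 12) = w + 3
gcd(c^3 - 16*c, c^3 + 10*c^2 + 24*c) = c^2 + 4*c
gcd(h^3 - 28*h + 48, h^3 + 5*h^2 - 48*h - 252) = h + 6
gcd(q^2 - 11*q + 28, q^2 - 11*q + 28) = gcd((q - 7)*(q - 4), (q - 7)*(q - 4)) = q^2 - 11*q + 28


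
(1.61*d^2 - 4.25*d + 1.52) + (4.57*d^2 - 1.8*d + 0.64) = 6.18*d^2 - 6.05*d + 2.16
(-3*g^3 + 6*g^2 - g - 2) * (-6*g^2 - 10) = 18*g^5 - 36*g^4 + 36*g^3 - 48*g^2 + 10*g + 20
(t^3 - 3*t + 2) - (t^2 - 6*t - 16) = t^3 - t^2 + 3*t + 18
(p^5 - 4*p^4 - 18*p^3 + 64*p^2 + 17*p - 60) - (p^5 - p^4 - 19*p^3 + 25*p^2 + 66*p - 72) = -3*p^4 + p^3 + 39*p^2 - 49*p + 12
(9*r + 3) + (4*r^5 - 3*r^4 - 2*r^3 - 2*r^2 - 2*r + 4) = 4*r^5 - 3*r^4 - 2*r^3 - 2*r^2 + 7*r + 7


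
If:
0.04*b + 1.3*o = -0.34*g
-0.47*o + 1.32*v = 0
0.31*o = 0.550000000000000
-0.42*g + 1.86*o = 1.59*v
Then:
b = -104.12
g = 5.47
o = 1.77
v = 0.63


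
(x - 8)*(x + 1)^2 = x^3 - 6*x^2 - 15*x - 8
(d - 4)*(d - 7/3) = d^2 - 19*d/3 + 28/3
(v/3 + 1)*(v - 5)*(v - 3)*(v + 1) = v^4/3 - 4*v^3/3 - 14*v^2/3 + 12*v + 15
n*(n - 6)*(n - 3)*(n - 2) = n^4 - 11*n^3 + 36*n^2 - 36*n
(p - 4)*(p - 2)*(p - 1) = p^3 - 7*p^2 + 14*p - 8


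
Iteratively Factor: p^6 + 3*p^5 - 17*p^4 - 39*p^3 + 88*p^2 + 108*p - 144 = (p + 4)*(p^5 - p^4 - 13*p^3 + 13*p^2 + 36*p - 36) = (p + 3)*(p + 4)*(p^4 - 4*p^3 - p^2 + 16*p - 12) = (p - 3)*(p + 3)*(p + 4)*(p^3 - p^2 - 4*p + 4) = (p - 3)*(p - 1)*(p + 3)*(p + 4)*(p^2 - 4) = (p - 3)*(p - 1)*(p + 2)*(p + 3)*(p + 4)*(p - 2)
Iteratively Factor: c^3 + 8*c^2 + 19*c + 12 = (c + 3)*(c^2 + 5*c + 4) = (c + 3)*(c + 4)*(c + 1)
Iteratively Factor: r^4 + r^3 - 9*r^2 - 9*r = (r + 1)*(r^3 - 9*r) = r*(r + 1)*(r^2 - 9) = r*(r - 3)*(r + 1)*(r + 3)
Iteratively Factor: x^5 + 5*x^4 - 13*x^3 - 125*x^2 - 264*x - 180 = (x - 5)*(x^4 + 10*x^3 + 37*x^2 + 60*x + 36) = (x - 5)*(x + 2)*(x^3 + 8*x^2 + 21*x + 18) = (x - 5)*(x + 2)*(x + 3)*(x^2 + 5*x + 6) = (x - 5)*(x + 2)^2*(x + 3)*(x + 3)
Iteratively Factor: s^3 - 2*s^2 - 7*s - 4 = (s - 4)*(s^2 + 2*s + 1) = (s - 4)*(s + 1)*(s + 1)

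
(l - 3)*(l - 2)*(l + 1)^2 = l^4 - 3*l^3 - 3*l^2 + 7*l + 6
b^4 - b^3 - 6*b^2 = b^2*(b - 3)*(b + 2)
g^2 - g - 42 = (g - 7)*(g + 6)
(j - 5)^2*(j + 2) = j^3 - 8*j^2 + 5*j + 50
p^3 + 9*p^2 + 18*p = p*(p + 3)*(p + 6)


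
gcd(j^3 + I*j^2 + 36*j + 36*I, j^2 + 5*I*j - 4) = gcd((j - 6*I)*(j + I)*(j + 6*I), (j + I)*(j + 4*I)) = j + I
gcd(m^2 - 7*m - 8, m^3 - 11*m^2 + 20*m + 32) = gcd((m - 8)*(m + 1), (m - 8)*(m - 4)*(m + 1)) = m^2 - 7*m - 8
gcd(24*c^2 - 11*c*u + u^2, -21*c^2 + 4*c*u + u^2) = -3*c + u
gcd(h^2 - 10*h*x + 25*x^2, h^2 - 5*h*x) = -h + 5*x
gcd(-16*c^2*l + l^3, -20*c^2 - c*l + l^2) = 4*c + l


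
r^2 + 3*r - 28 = (r - 4)*(r + 7)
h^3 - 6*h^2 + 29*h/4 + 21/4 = (h - 7/2)*(h - 3)*(h + 1/2)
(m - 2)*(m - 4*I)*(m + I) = m^3 - 2*m^2 - 3*I*m^2 + 4*m + 6*I*m - 8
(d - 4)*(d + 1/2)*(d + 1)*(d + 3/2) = d^4 - d^3 - 37*d^2/4 - 41*d/4 - 3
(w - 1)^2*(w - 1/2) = w^3 - 5*w^2/2 + 2*w - 1/2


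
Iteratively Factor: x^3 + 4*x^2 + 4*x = (x + 2)*(x^2 + 2*x) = x*(x + 2)*(x + 2)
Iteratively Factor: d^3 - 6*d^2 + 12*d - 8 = (d - 2)*(d^2 - 4*d + 4) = (d - 2)^2*(d - 2)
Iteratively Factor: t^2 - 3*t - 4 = (t - 4)*(t + 1)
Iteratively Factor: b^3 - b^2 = (b - 1)*(b^2) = b*(b - 1)*(b)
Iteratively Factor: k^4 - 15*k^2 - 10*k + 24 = (k - 1)*(k^3 + k^2 - 14*k - 24) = (k - 4)*(k - 1)*(k^2 + 5*k + 6) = (k - 4)*(k - 1)*(k + 3)*(k + 2)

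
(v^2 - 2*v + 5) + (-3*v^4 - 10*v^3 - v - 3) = -3*v^4 - 10*v^3 + v^2 - 3*v + 2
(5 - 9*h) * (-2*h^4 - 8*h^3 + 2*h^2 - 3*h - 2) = 18*h^5 + 62*h^4 - 58*h^3 + 37*h^2 + 3*h - 10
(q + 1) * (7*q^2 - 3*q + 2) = 7*q^3 + 4*q^2 - q + 2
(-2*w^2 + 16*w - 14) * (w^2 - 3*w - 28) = -2*w^4 + 22*w^3 - 6*w^2 - 406*w + 392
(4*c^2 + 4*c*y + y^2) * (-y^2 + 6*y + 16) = -4*c^2*y^2 + 24*c^2*y + 64*c^2 - 4*c*y^3 + 24*c*y^2 + 64*c*y - y^4 + 6*y^3 + 16*y^2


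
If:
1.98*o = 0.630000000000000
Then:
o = 0.32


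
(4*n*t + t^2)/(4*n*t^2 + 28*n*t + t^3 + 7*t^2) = 1/(t + 7)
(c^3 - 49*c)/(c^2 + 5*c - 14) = c*(c - 7)/(c - 2)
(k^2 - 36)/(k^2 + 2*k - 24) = (k - 6)/(k - 4)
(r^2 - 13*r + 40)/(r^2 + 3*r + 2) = (r^2 - 13*r + 40)/(r^2 + 3*r + 2)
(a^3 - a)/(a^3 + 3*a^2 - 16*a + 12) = a*(a + 1)/(a^2 + 4*a - 12)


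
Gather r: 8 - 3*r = 8 - 3*r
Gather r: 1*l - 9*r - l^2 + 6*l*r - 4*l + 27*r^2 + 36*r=-l^2 - 3*l + 27*r^2 + r*(6*l + 27)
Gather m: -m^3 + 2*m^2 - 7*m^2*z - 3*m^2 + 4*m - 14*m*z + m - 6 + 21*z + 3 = -m^3 + m^2*(-7*z - 1) + m*(5 - 14*z) + 21*z - 3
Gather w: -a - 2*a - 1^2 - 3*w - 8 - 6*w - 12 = -3*a - 9*w - 21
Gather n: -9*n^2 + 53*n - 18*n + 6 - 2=-9*n^2 + 35*n + 4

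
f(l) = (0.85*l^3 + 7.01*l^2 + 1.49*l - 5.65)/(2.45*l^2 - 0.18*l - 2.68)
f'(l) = (0.18 - 4.9*l)*(0.85*l^3 + 7.01*l^2 + 1.49*l - 5.65)/(2.45*l^2 - 0.18*l - 2.68)^2 + (2.55*l^2 + 14.02*l + 1.49)/(2.45*l^2 - 0.18*l - 2.68) = (2.0825*l^4 - 0.306000000000004*l^3 - 11.7463*l^2 - 9.8886*l - 5.0102)/(6.0025*l^4 - 0.882*l^3 - 13.0996*l^2 + 0.9648*l + 7.1824)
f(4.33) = 4.74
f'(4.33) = 0.24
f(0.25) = 1.88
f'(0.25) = -1.24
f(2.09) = 4.69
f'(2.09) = -0.69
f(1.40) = 6.69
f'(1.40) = -9.93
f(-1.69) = 1.68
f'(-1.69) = -0.16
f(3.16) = 4.52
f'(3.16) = 0.10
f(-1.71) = 1.68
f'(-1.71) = -0.14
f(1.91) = 4.85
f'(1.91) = -1.18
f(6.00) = 5.20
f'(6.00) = 0.30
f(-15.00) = -2.39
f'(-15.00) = 0.34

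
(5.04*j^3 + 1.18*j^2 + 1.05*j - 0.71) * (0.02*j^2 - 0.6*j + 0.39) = 0.1008*j^5 - 3.0004*j^4 + 1.2786*j^3 - 0.184*j^2 + 0.8355*j - 0.2769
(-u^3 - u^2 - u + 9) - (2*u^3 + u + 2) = -3*u^3 - u^2 - 2*u + 7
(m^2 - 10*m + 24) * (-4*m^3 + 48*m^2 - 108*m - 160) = -4*m^5 + 88*m^4 - 684*m^3 + 2072*m^2 - 992*m - 3840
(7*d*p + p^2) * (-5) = -35*d*p - 5*p^2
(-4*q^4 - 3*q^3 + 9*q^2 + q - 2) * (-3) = 12*q^4 + 9*q^3 - 27*q^2 - 3*q + 6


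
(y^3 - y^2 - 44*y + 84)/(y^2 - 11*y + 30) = (y^2 + 5*y - 14)/(y - 5)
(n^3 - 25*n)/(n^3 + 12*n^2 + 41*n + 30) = n*(n - 5)/(n^2 + 7*n + 6)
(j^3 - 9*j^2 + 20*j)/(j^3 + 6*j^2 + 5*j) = (j^2 - 9*j + 20)/(j^2 + 6*j + 5)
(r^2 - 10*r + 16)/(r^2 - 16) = (r^2 - 10*r + 16)/(r^2 - 16)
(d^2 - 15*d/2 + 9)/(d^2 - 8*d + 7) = (d^2 - 15*d/2 + 9)/(d^2 - 8*d + 7)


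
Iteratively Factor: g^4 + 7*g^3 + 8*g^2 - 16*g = (g - 1)*(g^3 + 8*g^2 + 16*g) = (g - 1)*(g + 4)*(g^2 + 4*g) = g*(g - 1)*(g + 4)*(g + 4)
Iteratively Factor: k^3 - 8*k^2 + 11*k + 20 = (k + 1)*(k^2 - 9*k + 20) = (k - 4)*(k + 1)*(k - 5)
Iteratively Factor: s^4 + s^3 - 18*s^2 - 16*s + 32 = (s - 4)*(s^3 + 5*s^2 + 2*s - 8) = (s - 4)*(s + 2)*(s^2 + 3*s - 4) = (s - 4)*(s - 1)*(s + 2)*(s + 4)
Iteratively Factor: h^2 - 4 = (h - 2)*(h + 2)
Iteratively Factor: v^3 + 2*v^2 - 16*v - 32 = (v - 4)*(v^2 + 6*v + 8) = (v - 4)*(v + 4)*(v + 2)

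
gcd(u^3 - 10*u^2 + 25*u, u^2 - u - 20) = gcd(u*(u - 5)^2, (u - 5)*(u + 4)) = u - 5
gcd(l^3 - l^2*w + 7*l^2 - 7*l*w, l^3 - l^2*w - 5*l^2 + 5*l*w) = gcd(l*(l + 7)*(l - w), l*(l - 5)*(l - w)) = -l^2 + l*w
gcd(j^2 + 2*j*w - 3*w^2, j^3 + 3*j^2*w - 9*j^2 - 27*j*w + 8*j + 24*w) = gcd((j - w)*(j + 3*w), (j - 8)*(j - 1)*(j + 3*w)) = j + 3*w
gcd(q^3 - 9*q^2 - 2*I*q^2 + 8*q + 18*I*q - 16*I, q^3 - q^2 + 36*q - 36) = q - 1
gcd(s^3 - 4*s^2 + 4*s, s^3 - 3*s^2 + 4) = s^2 - 4*s + 4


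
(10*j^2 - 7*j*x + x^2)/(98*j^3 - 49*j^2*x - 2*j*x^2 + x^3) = (-5*j + x)/(-49*j^2 + x^2)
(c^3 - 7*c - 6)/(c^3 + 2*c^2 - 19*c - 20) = (c^2 - c - 6)/(c^2 + c - 20)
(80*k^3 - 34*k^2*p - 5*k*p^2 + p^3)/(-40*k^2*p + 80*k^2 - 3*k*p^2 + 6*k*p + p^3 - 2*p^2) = (-2*k + p)/(p - 2)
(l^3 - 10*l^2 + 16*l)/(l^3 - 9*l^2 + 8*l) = (l - 2)/(l - 1)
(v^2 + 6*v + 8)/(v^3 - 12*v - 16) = (v + 4)/(v^2 - 2*v - 8)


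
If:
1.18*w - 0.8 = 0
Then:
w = 0.68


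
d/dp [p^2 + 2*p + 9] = 2*p + 2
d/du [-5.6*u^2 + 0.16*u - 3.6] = 0.16 - 11.2*u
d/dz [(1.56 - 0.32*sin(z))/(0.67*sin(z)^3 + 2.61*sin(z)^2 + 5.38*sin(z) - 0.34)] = (0.4288*sin(z)^3 - 2.3004*sin(z)^2 - 8.1432*sin(z) - 8.284)*cos(z)/(0.4489*sin(z)^6 + 3.4974*sin(z)^5 + 14.0213*sin(z)^4 + 27.628*sin(z)^3 + 27.1696*sin(z)^2 - 3.6584*sin(z) + 0.1156)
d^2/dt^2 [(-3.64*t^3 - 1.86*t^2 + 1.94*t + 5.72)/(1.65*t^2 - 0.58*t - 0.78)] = (-1.77635683940025e-15*t^4 - 4.81509200000001*t^3 + 69.192864*t^2 - 31.151016*t + 14.553136)/(4.492125*t^6 - 4.73715*t^5 - 4.70547*t^4 + 4.283648*t^3 + 2.224404*t^2 - 1.058616*t - 0.474552)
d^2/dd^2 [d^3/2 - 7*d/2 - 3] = 3*d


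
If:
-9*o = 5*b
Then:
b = -9*o/5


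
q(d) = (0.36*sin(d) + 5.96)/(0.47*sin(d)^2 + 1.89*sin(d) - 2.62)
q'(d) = (-0.94*sin(d)*cos(d) - 1.89*cos(d))*(0.36*sin(d) + 5.96)/(0.47*sin(d)^2 + 1.89*sin(d) - 2.62)^2 + 0.36*cos(d)/(0.47*sin(d)^2 + 1.89*sin(d) - 2.62) = (-5.6024*sin(d) + 0.0846*cos(2*d) - 12.2922)*cos(d)/(0.47*sin(d)^2 + 1.89*sin(d) - 2.62)^2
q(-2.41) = -1.56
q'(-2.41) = 0.47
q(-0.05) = -2.19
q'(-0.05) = -1.62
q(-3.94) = -6.07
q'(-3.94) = 10.83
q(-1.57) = -1.39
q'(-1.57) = -0.00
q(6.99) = -5.19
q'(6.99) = -8.48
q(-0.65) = -1.60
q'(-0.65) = -0.55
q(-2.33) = -1.52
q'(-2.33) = 0.40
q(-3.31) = -2.63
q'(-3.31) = 2.47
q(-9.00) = -1.75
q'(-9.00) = 0.82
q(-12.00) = -4.18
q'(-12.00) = -5.96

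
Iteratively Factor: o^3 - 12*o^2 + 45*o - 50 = (o - 5)*(o^2 - 7*o + 10) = (o - 5)*(o - 2)*(o - 5)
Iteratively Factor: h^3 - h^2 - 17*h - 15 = (h + 3)*(h^2 - 4*h - 5) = (h + 1)*(h + 3)*(h - 5)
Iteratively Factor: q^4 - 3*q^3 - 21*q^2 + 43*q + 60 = (q - 3)*(q^3 - 21*q - 20) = (q - 3)*(q + 4)*(q^2 - 4*q - 5) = (q - 5)*(q - 3)*(q + 4)*(q + 1)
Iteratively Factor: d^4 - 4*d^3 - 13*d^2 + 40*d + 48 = (d - 4)*(d^3 - 13*d - 12) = (d - 4)*(d + 1)*(d^2 - d - 12) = (d - 4)*(d + 1)*(d + 3)*(d - 4)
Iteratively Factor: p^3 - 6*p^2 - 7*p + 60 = (p - 5)*(p^2 - p - 12) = (p - 5)*(p + 3)*(p - 4)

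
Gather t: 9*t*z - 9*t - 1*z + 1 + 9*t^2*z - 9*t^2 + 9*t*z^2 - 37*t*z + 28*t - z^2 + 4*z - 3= t^2*(9*z - 9) + t*(9*z^2 - 28*z + 19) - z^2 + 3*z - 2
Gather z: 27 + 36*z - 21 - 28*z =8*z + 6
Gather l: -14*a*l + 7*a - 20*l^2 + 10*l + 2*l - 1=7*a - 20*l^2 + l*(12 - 14*a) - 1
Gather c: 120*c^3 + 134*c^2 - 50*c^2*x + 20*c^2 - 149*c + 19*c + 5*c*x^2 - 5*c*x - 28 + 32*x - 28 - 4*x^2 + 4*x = 120*c^3 + c^2*(154 - 50*x) + c*(5*x^2 - 5*x - 130) - 4*x^2 + 36*x - 56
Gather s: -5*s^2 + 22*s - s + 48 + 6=-5*s^2 + 21*s + 54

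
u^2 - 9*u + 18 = (u - 6)*(u - 3)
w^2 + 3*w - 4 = (w - 1)*(w + 4)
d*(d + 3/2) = d^2 + 3*d/2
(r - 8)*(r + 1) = r^2 - 7*r - 8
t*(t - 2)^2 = t^3 - 4*t^2 + 4*t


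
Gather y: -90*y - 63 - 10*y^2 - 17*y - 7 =-10*y^2 - 107*y - 70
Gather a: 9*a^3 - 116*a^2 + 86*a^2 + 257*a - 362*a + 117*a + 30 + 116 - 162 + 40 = 9*a^3 - 30*a^2 + 12*a + 24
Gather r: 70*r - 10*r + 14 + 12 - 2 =60*r + 24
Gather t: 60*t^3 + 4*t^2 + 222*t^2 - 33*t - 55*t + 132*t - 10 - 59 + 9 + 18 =60*t^3 + 226*t^2 + 44*t - 42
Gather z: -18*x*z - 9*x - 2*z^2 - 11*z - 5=-9*x - 2*z^2 + z*(-18*x - 11) - 5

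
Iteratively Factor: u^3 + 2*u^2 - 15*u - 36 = (u - 4)*(u^2 + 6*u + 9) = (u - 4)*(u + 3)*(u + 3)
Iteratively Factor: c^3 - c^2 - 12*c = (c - 4)*(c^2 + 3*c) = (c - 4)*(c + 3)*(c)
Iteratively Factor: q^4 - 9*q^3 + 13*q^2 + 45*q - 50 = (q - 1)*(q^3 - 8*q^2 + 5*q + 50) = (q - 1)*(q + 2)*(q^2 - 10*q + 25) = (q - 5)*(q - 1)*(q + 2)*(q - 5)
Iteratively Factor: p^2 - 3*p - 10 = (p - 5)*(p + 2)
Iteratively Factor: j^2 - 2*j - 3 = (j + 1)*(j - 3)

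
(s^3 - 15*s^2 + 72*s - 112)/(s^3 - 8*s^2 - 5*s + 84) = (s - 4)/(s + 3)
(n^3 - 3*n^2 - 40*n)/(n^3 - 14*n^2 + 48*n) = (n + 5)/(n - 6)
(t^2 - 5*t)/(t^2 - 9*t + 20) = t/(t - 4)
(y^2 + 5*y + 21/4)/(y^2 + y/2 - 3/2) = (y + 7/2)/(y - 1)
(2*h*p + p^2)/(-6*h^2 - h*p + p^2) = p/(-3*h + p)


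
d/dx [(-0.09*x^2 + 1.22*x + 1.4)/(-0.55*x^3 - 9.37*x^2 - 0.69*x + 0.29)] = (-0.0495*x^4 + 1.342*x^3 + 13.8035*x^2 + 26.1838*x + 1.3198)/(0.3025*x^6 + 10.307*x^5 + 88.5559*x^4 + 12.6116*x^3 - 4.9585*x^2 - 0.4002*x + 0.0841)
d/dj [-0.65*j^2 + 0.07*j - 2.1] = 0.07 - 1.3*j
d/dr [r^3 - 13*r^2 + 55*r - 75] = 3*r^2 - 26*r + 55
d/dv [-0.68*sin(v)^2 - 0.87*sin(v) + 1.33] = -(1.36*sin(v) + 0.87)*cos(v)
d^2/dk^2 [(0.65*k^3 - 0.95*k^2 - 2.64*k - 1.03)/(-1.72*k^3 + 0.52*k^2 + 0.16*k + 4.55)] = (4.45823999999999*k^6 + 45.787776*k^5 - 37.075632*k^4 + 95.111296*k^3 + 231.572616*k^2 - 69.338334*k + 30.669686)/(5.088448*k^9 - 4.615104*k^8 - 0.0247679999999995*k^7 - 39.664144*k^6 + 24.419424*k^5 + 3.782064*k^4 + 104.549444*k^3 - 32.64534*k^2 - 9.9372*k - 94.196375)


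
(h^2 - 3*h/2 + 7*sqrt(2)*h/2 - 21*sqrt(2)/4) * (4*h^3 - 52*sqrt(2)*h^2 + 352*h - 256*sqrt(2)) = 4*h^5 - 38*sqrt(2)*h^4 - 6*h^4 - 12*h^3 + 57*sqrt(2)*h^3 + 18*h^2 + 976*sqrt(2)*h^2 - 1464*sqrt(2)*h - 1792*h + 2688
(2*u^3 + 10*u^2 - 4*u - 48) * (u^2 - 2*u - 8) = 2*u^5 + 6*u^4 - 40*u^3 - 120*u^2 + 128*u + 384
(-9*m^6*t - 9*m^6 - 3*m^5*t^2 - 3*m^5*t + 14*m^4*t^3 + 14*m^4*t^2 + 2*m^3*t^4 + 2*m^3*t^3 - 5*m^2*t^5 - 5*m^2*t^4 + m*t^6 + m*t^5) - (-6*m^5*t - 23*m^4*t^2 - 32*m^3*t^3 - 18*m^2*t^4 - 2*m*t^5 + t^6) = -9*m^6*t - 9*m^6 - 3*m^5*t^2 + 3*m^5*t + 14*m^4*t^3 + 37*m^4*t^2 + 2*m^3*t^4 + 34*m^3*t^3 - 5*m^2*t^5 + 13*m^2*t^4 + m*t^6 + 3*m*t^5 - t^6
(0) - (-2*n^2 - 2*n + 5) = 2*n^2 + 2*n - 5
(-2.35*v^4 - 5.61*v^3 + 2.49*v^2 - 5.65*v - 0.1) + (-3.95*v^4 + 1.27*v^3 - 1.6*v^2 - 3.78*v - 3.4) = -6.3*v^4 - 4.34*v^3 + 0.89*v^2 - 9.43*v - 3.5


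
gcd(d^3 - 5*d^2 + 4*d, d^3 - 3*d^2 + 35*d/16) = d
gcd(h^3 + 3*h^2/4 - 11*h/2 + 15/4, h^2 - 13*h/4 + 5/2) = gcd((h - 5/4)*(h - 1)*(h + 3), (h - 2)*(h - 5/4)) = h - 5/4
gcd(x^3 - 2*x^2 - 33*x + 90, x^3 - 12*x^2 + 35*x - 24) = x - 3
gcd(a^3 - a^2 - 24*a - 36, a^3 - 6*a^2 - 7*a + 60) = a + 3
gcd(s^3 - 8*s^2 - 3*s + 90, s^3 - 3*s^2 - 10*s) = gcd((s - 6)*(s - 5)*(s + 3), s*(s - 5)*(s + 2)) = s - 5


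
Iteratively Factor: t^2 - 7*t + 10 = (t - 2)*(t - 5)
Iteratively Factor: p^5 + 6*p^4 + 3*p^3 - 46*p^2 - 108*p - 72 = (p - 3)*(p^4 + 9*p^3 + 30*p^2 + 44*p + 24) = (p - 3)*(p + 2)*(p^3 + 7*p^2 + 16*p + 12) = (p - 3)*(p + 2)^2*(p^2 + 5*p + 6) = (p - 3)*(p + 2)^3*(p + 3)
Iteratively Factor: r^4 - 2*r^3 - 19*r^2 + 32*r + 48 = (r + 1)*(r^3 - 3*r^2 - 16*r + 48) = (r - 3)*(r + 1)*(r^2 - 16) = (r - 4)*(r - 3)*(r + 1)*(r + 4)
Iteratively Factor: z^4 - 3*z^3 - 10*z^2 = (z - 5)*(z^3 + 2*z^2) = z*(z - 5)*(z^2 + 2*z) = z*(z - 5)*(z + 2)*(z)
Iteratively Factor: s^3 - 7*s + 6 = (s - 2)*(s^2 + 2*s - 3) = (s - 2)*(s + 3)*(s - 1)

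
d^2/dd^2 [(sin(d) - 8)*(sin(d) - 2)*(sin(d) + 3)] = -9*sin(d)^3 + 28*sin(d)^2 + 20*sin(d) - 14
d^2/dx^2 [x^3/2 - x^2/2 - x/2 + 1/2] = 3*x - 1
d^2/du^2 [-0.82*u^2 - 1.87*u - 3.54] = -1.64000000000000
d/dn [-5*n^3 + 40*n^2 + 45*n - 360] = -15*n^2 + 80*n + 45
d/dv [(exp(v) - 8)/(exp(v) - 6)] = 2*exp(v)/(exp(v) - 6)^2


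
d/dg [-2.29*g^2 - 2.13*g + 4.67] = -4.58*g - 2.13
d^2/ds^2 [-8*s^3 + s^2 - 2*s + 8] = 2 - 48*s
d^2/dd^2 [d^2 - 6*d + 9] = 2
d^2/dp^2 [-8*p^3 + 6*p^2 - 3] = 12 - 48*p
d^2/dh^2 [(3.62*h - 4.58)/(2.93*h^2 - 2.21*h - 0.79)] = ((42.8392 - 63.6396*h)*(-2.93*h^2 + 2.21*h + 0.79) - (3.62*h - 4.58)*(5.86*h - 2.21)*(11.72*h - 4.42))/(-2.93*h^2 + 2.21*h + 0.79)^3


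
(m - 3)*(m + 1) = m^2 - 2*m - 3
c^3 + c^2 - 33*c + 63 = (c - 3)^2*(c + 7)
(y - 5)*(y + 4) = y^2 - y - 20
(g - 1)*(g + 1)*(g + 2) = g^3 + 2*g^2 - g - 2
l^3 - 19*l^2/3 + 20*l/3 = l*(l - 5)*(l - 4/3)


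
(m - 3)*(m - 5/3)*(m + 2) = m^3 - 8*m^2/3 - 13*m/3 + 10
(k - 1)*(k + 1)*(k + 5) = k^3 + 5*k^2 - k - 5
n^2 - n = n*(n - 1)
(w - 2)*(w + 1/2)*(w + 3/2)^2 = w^4 + 3*w^3/2 - 13*w^2/4 - 51*w/8 - 9/4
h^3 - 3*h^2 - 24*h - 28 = (h - 7)*(h + 2)^2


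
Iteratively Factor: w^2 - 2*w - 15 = (w + 3)*(w - 5)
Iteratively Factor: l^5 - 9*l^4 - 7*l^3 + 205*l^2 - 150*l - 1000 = (l + 2)*(l^4 - 11*l^3 + 15*l^2 + 175*l - 500) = (l - 5)*(l + 2)*(l^3 - 6*l^2 - 15*l + 100) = (l - 5)*(l + 2)*(l + 4)*(l^2 - 10*l + 25) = (l - 5)^2*(l + 2)*(l + 4)*(l - 5)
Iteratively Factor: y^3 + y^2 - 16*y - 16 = (y - 4)*(y^2 + 5*y + 4) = (y - 4)*(y + 1)*(y + 4)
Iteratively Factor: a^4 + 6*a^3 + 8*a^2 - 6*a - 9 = (a + 3)*(a^3 + 3*a^2 - a - 3) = (a + 3)^2*(a^2 - 1) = (a + 1)*(a + 3)^2*(a - 1)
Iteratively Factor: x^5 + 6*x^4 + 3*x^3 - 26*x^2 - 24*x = (x + 1)*(x^4 + 5*x^3 - 2*x^2 - 24*x) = x*(x + 1)*(x^3 + 5*x^2 - 2*x - 24) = x*(x - 2)*(x + 1)*(x^2 + 7*x + 12) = x*(x - 2)*(x + 1)*(x + 4)*(x + 3)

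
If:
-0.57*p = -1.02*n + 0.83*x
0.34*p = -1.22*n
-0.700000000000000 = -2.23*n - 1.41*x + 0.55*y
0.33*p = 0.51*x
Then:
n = 0.00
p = 0.00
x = 0.00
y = -1.27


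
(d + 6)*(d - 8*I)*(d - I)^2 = d^4 + 6*d^3 - 10*I*d^3 - 17*d^2 - 60*I*d^2 - 102*d + 8*I*d + 48*I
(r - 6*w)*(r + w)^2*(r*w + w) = r^4*w - 4*r^3*w^2 + r^3*w - 11*r^2*w^3 - 4*r^2*w^2 - 6*r*w^4 - 11*r*w^3 - 6*w^4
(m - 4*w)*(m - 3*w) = m^2 - 7*m*w + 12*w^2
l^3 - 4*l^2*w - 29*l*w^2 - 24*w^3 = (l - 8*w)*(l + w)*(l + 3*w)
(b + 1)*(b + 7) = b^2 + 8*b + 7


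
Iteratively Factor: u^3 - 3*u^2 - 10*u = (u - 5)*(u^2 + 2*u) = (u - 5)*(u + 2)*(u)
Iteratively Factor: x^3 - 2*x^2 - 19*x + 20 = (x - 5)*(x^2 + 3*x - 4) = (x - 5)*(x + 4)*(x - 1)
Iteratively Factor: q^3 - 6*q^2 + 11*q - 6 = (q - 1)*(q^2 - 5*q + 6) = (q - 3)*(q - 1)*(q - 2)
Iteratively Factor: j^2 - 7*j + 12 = (j - 4)*(j - 3)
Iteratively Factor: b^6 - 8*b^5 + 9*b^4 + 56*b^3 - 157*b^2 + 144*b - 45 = (b - 3)*(b^5 - 5*b^4 - 6*b^3 + 38*b^2 - 43*b + 15) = (b - 3)*(b - 1)*(b^4 - 4*b^3 - 10*b^2 + 28*b - 15) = (b - 3)*(b - 1)^2*(b^3 - 3*b^2 - 13*b + 15) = (b - 3)*(b - 1)^3*(b^2 - 2*b - 15) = (b - 3)*(b - 1)^3*(b + 3)*(b - 5)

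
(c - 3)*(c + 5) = c^2 + 2*c - 15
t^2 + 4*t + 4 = (t + 2)^2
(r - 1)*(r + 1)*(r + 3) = r^3 + 3*r^2 - r - 3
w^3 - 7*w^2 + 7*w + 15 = (w - 5)*(w - 3)*(w + 1)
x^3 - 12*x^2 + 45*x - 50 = (x - 5)^2*(x - 2)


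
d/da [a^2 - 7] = 2*a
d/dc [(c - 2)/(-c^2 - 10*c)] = (c^2 - 4*c - 20)/(c^2*(c^2 + 20*c + 100))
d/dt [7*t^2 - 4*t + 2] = 14*t - 4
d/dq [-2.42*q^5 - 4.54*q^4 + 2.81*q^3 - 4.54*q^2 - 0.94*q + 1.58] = -12.1*q^4 - 18.16*q^3 + 8.43*q^2 - 9.08*q - 0.94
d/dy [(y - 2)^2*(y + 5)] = (y - 2)*(3*y + 8)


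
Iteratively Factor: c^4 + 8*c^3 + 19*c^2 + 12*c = (c + 1)*(c^3 + 7*c^2 + 12*c) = (c + 1)*(c + 4)*(c^2 + 3*c) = (c + 1)*(c + 3)*(c + 4)*(c)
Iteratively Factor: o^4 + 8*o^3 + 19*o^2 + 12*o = (o)*(o^3 + 8*o^2 + 19*o + 12) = o*(o + 3)*(o^2 + 5*o + 4) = o*(o + 3)*(o + 4)*(o + 1)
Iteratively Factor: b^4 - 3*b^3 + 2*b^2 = (b - 2)*(b^3 - b^2) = b*(b - 2)*(b^2 - b) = b^2*(b - 2)*(b - 1)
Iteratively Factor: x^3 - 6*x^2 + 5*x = (x - 5)*(x^2 - x) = (x - 5)*(x - 1)*(x)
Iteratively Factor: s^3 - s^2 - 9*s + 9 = (s - 1)*(s^2 - 9) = (s - 3)*(s - 1)*(s + 3)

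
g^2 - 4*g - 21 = (g - 7)*(g + 3)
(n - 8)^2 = n^2 - 16*n + 64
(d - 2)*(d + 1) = d^2 - d - 2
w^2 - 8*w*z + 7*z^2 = (w - 7*z)*(w - z)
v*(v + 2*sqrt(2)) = v^2 + 2*sqrt(2)*v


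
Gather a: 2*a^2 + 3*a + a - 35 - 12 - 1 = 2*a^2 + 4*a - 48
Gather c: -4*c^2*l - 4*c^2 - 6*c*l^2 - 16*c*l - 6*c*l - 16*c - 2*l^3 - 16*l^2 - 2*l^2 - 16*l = c^2*(-4*l - 4) + c*(-6*l^2 - 22*l - 16) - 2*l^3 - 18*l^2 - 16*l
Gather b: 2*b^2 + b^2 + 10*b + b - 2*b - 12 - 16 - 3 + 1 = 3*b^2 + 9*b - 30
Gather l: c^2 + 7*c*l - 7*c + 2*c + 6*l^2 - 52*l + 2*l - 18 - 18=c^2 - 5*c + 6*l^2 + l*(7*c - 50) - 36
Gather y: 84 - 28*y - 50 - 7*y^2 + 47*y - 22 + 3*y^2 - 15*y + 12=-4*y^2 + 4*y + 24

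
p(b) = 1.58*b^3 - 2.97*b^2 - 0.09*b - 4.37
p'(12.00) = 611.19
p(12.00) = 2297.11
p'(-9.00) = 437.31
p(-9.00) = -1395.95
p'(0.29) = -1.41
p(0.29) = -4.61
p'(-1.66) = 22.83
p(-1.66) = -19.63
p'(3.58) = 39.39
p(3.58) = 29.74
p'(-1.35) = 16.57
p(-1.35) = -13.55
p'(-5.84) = 196.26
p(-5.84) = -419.84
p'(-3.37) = 73.76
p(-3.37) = -98.27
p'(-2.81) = 54.03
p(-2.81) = -62.63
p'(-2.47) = 43.50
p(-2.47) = -46.08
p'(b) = 4.74*b^2 - 5.94*b - 0.09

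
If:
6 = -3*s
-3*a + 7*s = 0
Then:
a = -14/3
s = -2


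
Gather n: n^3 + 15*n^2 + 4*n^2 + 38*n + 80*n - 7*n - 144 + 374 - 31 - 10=n^3 + 19*n^2 + 111*n + 189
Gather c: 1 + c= c + 1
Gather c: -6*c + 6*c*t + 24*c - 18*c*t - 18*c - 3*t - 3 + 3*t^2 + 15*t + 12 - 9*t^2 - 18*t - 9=-12*c*t - 6*t^2 - 6*t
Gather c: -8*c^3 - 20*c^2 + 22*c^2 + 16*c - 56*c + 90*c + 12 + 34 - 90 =-8*c^3 + 2*c^2 + 50*c - 44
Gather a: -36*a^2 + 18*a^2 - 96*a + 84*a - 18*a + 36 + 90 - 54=-18*a^2 - 30*a + 72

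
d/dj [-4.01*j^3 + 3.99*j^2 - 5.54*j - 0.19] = -12.03*j^2 + 7.98*j - 5.54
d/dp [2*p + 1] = 2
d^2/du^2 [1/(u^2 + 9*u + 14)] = 2*(-u^2 - 9*u + (2*u + 9)^2 - 14)/(u^2 + 9*u + 14)^3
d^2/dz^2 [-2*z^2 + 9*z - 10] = -4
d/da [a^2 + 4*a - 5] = 2*a + 4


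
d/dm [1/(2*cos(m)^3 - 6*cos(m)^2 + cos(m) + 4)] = (6*cos(m)^2 - 12*cos(m) + 1)*sin(m)/(2*cos(m)^3 - 6*cos(m)^2 + cos(m) + 4)^2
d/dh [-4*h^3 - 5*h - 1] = -12*h^2 - 5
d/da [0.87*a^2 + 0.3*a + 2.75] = 1.74*a + 0.3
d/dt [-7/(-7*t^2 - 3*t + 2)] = 7*(-14*t - 3)/(7*t^2 + 3*t - 2)^2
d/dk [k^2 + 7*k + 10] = 2*k + 7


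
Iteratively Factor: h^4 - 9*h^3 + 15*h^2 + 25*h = (h - 5)*(h^3 - 4*h^2 - 5*h) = h*(h - 5)*(h^2 - 4*h - 5) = h*(h - 5)*(h + 1)*(h - 5)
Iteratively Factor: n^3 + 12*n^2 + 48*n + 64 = (n + 4)*(n^2 + 8*n + 16) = (n + 4)^2*(n + 4)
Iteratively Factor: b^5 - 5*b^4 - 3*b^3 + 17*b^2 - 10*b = (b - 1)*(b^4 - 4*b^3 - 7*b^2 + 10*b) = (b - 1)*(b + 2)*(b^3 - 6*b^2 + 5*b) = (b - 1)^2*(b + 2)*(b^2 - 5*b) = (b - 5)*(b - 1)^2*(b + 2)*(b)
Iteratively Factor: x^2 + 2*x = (x + 2)*(x)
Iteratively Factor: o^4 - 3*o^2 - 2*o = (o)*(o^3 - 3*o - 2) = o*(o + 1)*(o^2 - o - 2) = o*(o - 2)*(o + 1)*(o + 1)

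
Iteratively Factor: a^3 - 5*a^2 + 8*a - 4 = (a - 1)*(a^2 - 4*a + 4) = (a - 2)*(a - 1)*(a - 2)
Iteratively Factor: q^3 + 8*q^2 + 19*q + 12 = (q + 1)*(q^2 + 7*q + 12) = (q + 1)*(q + 4)*(q + 3)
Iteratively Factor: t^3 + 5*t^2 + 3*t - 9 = (t + 3)*(t^2 + 2*t - 3) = (t - 1)*(t + 3)*(t + 3)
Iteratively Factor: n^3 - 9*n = (n + 3)*(n^2 - 3*n) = n*(n + 3)*(n - 3)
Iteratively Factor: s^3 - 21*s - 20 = (s + 4)*(s^2 - 4*s - 5) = (s + 1)*(s + 4)*(s - 5)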